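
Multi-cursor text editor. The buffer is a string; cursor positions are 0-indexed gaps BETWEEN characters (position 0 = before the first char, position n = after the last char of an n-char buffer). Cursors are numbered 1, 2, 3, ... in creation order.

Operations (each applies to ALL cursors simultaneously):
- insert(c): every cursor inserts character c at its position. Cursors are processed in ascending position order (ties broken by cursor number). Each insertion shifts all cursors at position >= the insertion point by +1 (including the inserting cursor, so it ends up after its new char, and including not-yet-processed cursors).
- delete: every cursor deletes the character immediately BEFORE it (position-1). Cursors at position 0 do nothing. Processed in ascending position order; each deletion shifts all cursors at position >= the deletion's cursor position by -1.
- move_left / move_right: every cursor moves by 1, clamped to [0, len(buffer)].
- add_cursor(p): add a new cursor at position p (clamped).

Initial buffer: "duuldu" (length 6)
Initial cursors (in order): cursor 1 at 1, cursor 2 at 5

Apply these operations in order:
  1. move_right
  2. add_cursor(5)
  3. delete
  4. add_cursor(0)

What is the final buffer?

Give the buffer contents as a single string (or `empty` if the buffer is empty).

After op 1 (move_right): buffer="duuldu" (len 6), cursors c1@2 c2@6, authorship ......
After op 2 (add_cursor(5)): buffer="duuldu" (len 6), cursors c1@2 c3@5 c2@6, authorship ......
After op 3 (delete): buffer="dul" (len 3), cursors c1@1 c2@3 c3@3, authorship ...
After op 4 (add_cursor(0)): buffer="dul" (len 3), cursors c4@0 c1@1 c2@3 c3@3, authorship ...

Answer: dul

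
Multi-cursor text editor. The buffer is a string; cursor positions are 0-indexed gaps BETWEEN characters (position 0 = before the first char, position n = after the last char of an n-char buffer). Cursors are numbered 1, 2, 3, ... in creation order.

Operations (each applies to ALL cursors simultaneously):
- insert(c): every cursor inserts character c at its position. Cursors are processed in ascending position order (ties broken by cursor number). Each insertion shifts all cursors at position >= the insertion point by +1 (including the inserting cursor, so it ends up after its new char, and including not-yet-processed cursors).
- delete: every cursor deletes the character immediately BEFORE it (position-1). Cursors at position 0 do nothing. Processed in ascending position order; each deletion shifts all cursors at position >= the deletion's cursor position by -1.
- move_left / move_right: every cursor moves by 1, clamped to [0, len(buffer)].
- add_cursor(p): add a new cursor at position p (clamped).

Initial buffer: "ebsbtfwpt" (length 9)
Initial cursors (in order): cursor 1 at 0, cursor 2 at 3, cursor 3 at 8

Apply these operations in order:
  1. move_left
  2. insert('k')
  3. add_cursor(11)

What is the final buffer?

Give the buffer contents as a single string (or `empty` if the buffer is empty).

After op 1 (move_left): buffer="ebsbtfwpt" (len 9), cursors c1@0 c2@2 c3@7, authorship .........
After op 2 (insert('k')): buffer="kebksbtfwkpt" (len 12), cursors c1@1 c2@4 c3@10, authorship 1..2.....3..
After op 3 (add_cursor(11)): buffer="kebksbtfwkpt" (len 12), cursors c1@1 c2@4 c3@10 c4@11, authorship 1..2.....3..

Answer: kebksbtfwkpt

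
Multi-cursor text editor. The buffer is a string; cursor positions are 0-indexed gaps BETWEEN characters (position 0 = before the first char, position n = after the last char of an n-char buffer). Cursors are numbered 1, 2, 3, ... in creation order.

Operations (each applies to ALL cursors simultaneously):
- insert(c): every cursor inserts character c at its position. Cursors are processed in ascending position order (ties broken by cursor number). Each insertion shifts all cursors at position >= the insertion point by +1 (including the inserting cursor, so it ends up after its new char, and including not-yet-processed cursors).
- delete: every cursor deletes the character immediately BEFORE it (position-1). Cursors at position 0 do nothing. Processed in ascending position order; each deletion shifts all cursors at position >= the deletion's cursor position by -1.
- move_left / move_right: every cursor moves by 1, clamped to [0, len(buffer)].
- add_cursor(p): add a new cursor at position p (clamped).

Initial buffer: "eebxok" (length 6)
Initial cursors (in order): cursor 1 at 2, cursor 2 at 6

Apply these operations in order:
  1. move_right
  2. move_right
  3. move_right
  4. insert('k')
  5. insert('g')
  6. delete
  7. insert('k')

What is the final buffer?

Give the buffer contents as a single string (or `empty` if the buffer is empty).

Answer: eebxokkkkk

Derivation:
After op 1 (move_right): buffer="eebxok" (len 6), cursors c1@3 c2@6, authorship ......
After op 2 (move_right): buffer="eebxok" (len 6), cursors c1@4 c2@6, authorship ......
After op 3 (move_right): buffer="eebxok" (len 6), cursors c1@5 c2@6, authorship ......
After op 4 (insert('k')): buffer="eebxokkk" (len 8), cursors c1@6 c2@8, authorship .....1.2
After op 5 (insert('g')): buffer="eebxokgkkg" (len 10), cursors c1@7 c2@10, authorship .....11.22
After op 6 (delete): buffer="eebxokkk" (len 8), cursors c1@6 c2@8, authorship .....1.2
After op 7 (insert('k')): buffer="eebxokkkkk" (len 10), cursors c1@7 c2@10, authorship .....11.22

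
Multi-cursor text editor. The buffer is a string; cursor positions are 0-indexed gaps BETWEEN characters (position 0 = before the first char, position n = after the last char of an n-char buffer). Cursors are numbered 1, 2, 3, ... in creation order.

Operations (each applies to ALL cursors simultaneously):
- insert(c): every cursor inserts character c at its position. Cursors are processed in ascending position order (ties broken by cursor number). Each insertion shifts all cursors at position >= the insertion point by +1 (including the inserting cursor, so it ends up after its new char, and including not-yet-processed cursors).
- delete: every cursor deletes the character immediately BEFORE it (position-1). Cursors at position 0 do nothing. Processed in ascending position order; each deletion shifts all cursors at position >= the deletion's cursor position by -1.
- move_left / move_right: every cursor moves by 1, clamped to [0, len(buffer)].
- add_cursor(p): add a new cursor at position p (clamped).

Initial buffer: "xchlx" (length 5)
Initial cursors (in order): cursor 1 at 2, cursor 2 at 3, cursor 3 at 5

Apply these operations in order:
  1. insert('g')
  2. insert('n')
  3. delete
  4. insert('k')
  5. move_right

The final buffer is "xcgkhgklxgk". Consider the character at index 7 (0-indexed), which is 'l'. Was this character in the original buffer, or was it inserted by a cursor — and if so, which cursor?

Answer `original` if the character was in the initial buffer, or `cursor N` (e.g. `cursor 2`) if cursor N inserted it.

After op 1 (insert('g')): buffer="xcghglxg" (len 8), cursors c1@3 c2@5 c3@8, authorship ..1.2..3
After op 2 (insert('n')): buffer="xcgnhgnlxgn" (len 11), cursors c1@4 c2@7 c3@11, authorship ..11.22..33
After op 3 (delete): buffer="xcghglxg" (len 8), cursors c1@3 c2@5 c3@8, authorship ..1.2..3
After op 4 (insert('k')): buffer="xcgkhgklxgk" (len 11), cursors c1@4 c2@7 c3@11, authorship ..11.22..33
After op 5 (move_right): buffer="xcgkhgklxgk" (len 11), cursors c1@5 c2@8 c3@11, authorship ..11.22..33
Authorship (.=original, N=cursor N): . . 1 1 . 2 2 . . 3 3
Index 7: author = original

Answer: original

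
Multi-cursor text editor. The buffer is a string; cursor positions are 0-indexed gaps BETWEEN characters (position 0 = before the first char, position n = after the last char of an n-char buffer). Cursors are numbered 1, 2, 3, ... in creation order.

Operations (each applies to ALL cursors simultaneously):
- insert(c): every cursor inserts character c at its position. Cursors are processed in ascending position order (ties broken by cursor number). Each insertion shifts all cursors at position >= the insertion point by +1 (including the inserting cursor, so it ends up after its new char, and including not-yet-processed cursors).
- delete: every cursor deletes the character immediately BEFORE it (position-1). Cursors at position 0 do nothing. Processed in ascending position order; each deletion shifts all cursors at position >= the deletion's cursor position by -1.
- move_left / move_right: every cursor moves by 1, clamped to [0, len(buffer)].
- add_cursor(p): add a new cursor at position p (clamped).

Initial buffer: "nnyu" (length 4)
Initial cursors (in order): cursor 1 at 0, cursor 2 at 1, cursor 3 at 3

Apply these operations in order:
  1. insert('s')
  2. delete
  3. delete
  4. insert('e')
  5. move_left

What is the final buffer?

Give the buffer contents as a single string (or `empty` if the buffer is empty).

Answer: eeneu

Derivation:
After op 1 (insert('s')): buffer="snsnysu" (len 7), cursors c1@1 c2@3 c3@6, authorship 1.2..3.
After op 2 (delete): buffer="nnyu" (len 4), cursors c1@0 c2@1 c3@3, authorship ....
After op 3 (delete): buffer="nu" (len 2), cursors c1@0 c2@0 c3@1, authorship ..
After op 4 (insert('e')): buffer="eeneu" (len 5), cursors c1@2 c2@2 c3@4, authorship 12.3.
After op 5 (move_left): buffer="eeneu" (len 5), cursors c1@1 c2@1 c3@3, authorship 12.3.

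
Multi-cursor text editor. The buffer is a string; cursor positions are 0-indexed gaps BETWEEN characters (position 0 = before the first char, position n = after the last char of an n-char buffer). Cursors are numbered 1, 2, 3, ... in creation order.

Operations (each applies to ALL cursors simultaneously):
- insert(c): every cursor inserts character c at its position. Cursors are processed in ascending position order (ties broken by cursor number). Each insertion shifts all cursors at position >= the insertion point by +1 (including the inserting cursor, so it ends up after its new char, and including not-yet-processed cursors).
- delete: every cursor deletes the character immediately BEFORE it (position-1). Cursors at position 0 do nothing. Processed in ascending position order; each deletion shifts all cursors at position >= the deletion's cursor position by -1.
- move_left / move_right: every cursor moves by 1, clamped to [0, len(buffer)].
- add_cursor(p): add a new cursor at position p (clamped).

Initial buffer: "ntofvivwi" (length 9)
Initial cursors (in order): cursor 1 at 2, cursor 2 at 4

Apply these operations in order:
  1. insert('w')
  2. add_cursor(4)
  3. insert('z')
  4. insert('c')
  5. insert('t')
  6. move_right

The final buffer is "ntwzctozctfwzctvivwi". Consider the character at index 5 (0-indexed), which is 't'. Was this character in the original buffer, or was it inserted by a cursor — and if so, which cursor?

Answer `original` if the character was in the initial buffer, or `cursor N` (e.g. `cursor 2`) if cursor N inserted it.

After op 1 (insert('w')): buffer="ntwofwvivwi" (len 11), cursors c1@3 c2@6, authorship ..1..2.....
After op 2 (add_cursor(4)): buffer="ntwofwvivwi" (len 11), cursors c1@3 c3@4 c2@6, authorship ..1..2.....
After op 3 (insert('z')): buffer="ntwzozfwzvivwi" (len 14), cursors c1@4 c3@6 c2@9, authorship ..11.3.22.....
After op 4 (insert('c')): buffer="ntwzcozcfwzcvivwi" (len 17), cursors c1@5 c3@8 c2@12, authorship ..111.33.222.....
After op 5 (insert('t')): buffer="ntwzctozctfwzctvivwi" (len 20), cursors c1@6 c3@10 c2@15, authorship ..1111.333.2222.....
After op 6 (move_right): buffer="ntwzctozctfwzctvivwi" (len 20), cursors c1@7 c3@11 c2@16, authorship ..1111.333.2222.....
Authorship (.=original, N=cursor N): . . 1 1 1 1 . 3 3 3 . 2 2 2 2 . . . . .
Index 5: author = 1

Answer: cursor 1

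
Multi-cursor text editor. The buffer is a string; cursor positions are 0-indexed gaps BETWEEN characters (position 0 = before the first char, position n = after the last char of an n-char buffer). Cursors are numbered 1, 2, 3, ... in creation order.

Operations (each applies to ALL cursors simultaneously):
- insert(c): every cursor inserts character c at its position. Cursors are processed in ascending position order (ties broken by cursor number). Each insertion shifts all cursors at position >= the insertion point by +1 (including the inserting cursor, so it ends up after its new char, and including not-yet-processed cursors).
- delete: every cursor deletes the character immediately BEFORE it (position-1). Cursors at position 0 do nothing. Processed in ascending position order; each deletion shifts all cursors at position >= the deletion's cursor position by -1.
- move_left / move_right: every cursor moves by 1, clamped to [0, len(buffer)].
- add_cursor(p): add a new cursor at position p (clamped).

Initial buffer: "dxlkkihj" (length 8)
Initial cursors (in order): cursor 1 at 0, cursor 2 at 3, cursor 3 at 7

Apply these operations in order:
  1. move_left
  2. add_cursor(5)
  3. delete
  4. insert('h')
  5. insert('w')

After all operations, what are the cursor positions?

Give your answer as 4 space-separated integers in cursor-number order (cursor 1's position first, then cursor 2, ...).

After op 1 (move_left): buffer="dxlkkihj" (len 8), cursors c1@0 c2@2 c3@6, authorship ........
After op 2 (add_cursor(5)): buffer="dxlkkihj" (len 8), cursors c1@0 c2@2 c4@5 c3@6, authorship ........
After op 3 (delete): buffer="dlkhj" (len 5), cursors c1@0 c2@1 c3@3 c4@3, authorship .....
After op 4 (insert('h')): buffer="hdhlkhhhj" (len 9), cursors c1@1 c2@3 c3@7 c4@7, authorship 1.2..34..
After op 5 (insert('w')): buffer="hwdhwlkhhwwhj" (len 13), cursors c1@2 c2@5 c3@11 c4@11, authorship 11.22..3434..

Answer: 2 5 11 11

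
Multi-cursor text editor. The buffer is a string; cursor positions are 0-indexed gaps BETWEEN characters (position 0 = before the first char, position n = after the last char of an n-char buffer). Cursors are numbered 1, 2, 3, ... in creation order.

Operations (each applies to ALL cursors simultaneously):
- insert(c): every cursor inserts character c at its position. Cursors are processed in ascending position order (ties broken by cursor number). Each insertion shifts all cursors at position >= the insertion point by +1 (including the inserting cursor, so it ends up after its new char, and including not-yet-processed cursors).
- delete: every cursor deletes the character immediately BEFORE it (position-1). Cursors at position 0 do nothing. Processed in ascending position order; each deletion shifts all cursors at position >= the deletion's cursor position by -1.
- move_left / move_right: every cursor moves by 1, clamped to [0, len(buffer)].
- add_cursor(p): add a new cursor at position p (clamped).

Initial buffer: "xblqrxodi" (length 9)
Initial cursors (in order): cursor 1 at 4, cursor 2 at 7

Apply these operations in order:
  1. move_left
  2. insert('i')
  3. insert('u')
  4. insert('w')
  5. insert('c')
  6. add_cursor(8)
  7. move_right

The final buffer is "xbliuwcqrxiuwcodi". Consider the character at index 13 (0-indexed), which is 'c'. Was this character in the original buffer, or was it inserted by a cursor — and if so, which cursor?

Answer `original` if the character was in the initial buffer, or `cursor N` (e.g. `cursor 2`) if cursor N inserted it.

After op 1 (move_left): buffer="xblqrxodi" (len 9), cursors c1@3 c2@6, authorship .........
After op 2 (insert('i')): buffer="xbliqrxiodi" (len 11), cursors c1@4 c2@8, authorship ...1...2...
After op 3 (insert('u')): buffer="xbliuqrxiuodi" (len 13), cursors c1@5 c2@10, authorship ...11...22...
After op 4 (insert('w')): buffer="xbliuwqrxiuwodi" (len 15), cursors c1@6 c2@12, authorship ...111...222...
After op 5 (insert('c')): buffer="xbliuwcqrxiuwcodi" (len 17), cursors c1@7 c2@14, authorship ...1111...2222...
After op 6 (add_cursor(8)): buffer="xbliuwcqrxiuwcodi" (len 17), cursors c1@7 c3@8 c2@14, authorship ...1111...2222...
After op 7 (move_right): buffer="xbliuwcqrxiuwcodi" (len 17), cursors c1@8 c3@9 c2@15, authorship ...1111...2222...
Authorship (.=original, N=cursor N): . . . 1 1 1 1 . . . 2 2 2 2 . . .
Index 13: author = 2

Answer: cursor 2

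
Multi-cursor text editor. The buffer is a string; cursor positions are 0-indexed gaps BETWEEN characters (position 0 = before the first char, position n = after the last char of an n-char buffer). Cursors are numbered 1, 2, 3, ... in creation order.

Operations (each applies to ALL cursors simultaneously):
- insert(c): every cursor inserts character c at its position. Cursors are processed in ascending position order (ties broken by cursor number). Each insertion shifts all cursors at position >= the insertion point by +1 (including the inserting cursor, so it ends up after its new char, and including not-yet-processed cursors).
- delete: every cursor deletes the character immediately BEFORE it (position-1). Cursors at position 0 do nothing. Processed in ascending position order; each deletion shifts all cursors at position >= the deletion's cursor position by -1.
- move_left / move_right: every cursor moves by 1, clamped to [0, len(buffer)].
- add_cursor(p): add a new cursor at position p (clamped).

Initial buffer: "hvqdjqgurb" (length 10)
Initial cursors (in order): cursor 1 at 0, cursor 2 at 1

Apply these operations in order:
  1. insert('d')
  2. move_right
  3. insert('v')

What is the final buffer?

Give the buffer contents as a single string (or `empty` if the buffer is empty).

After op 1 (insert('d')): buffer="dhdvqdjqgurb" (len 12), cursors c1@1 c2@3, authorship 1.2.........
After op 2 (move_right): buffer="dhdvqdjqgurb" (len 12), cursors c1@2 c2@4, authorship 1.2.........
After op 3 (insert('v')): buffer="dhvdvvqdjqgurb" (len 14), cursors c1@3 c2@6, authorship 1.12.2........

Answer: dhvdvvqdjqgurb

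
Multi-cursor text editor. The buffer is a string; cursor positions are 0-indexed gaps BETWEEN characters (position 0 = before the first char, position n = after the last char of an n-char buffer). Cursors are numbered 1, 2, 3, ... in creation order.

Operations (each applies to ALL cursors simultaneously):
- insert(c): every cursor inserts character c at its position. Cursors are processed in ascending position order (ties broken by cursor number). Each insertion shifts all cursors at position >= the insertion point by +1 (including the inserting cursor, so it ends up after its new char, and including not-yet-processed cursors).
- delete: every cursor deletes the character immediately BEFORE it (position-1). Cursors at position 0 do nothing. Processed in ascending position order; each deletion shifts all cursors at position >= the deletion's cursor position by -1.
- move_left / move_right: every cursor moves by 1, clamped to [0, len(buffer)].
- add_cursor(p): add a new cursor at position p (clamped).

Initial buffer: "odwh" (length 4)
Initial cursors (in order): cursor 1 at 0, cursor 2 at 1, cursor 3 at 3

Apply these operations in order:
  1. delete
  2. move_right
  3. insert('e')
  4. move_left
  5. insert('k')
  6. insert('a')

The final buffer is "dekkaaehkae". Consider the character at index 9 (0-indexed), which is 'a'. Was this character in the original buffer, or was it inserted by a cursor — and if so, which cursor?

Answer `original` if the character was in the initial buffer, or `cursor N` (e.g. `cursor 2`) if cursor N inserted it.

Answer: cursor 3

Derivation:
After op 1 (delete): buffer="dh" (len 2), cursors c1@0 c2@0 c3@1, authorship ..
After op 2 (move_right): buffer="dh" (len 2), cursors c1@1 c2@1 c3@2, authorship ..
After op 3 (insert('e')): buffer="deehe" (len 5), cursors c1@3 c2@3 c3@5, authorship .12.3
After op 4 (move_left): buffer="deehe" (len 5), cursors c1@2 c2@2 c3@4, authorship .12.3
After op 5 (insert('k')): buffer="dekkehke" (len 8), cursors c1@4 c2@4 c3@7, authorship .1122.33
After op 6 (insert('a')): buffer="dekkaaehkae" (len 11), cursors c1@6 c2@6 c3@10, authorship .112122.333
Authorship (.=original, N=cursor N): . 1 1 2 1 2 2 . 3 3 3
Index 9: author = 3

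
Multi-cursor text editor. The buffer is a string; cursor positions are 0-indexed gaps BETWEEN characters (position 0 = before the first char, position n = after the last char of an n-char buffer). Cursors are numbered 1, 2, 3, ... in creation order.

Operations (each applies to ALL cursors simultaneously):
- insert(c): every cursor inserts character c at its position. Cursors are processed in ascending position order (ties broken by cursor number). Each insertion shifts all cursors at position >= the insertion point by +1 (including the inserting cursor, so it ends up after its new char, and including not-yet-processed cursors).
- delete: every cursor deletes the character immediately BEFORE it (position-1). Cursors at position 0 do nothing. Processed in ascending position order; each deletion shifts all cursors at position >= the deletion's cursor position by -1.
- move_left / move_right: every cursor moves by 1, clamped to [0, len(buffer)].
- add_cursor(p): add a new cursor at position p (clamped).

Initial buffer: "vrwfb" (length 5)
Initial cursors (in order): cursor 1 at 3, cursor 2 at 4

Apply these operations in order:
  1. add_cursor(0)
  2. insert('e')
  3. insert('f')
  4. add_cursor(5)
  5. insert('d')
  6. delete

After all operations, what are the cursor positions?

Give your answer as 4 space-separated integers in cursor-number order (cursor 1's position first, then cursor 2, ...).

After op 1 (add_cursor(0)): buffer="vrwfb" (len 5), cursors c3@0 c1@3 c2@4, authorship .....
After op 2 (insert('e')): buffer="evrwefeb" (len 8), cursors c3@1 c1@5 c2@7, authorship 3...1.2.
After op 3 (insert('f')): buffer="efvrweffefb" (len 11), cursors c3@2 c1@7 c2@10, authorship 33...11.22.
After op 4 (add_cursor(5)): buffer="efvrweffefb" (len 11), cursors c3@2 c4@5 c1@7 c2@10, authorship 33...11.22.
After op 5 (insert('d')): buffer="efdvrwdefdfefdb" (len 15), cursors c3@3 c4@7 c1@10 c2@14, authorship 333...4111.222.
After op 6 (delete): buffer="efvrweffefb" (len 11), cursors c3@2 c4@5 c1@7 c2@10, authorship 33...11.22.

Answer: 7 10 2 5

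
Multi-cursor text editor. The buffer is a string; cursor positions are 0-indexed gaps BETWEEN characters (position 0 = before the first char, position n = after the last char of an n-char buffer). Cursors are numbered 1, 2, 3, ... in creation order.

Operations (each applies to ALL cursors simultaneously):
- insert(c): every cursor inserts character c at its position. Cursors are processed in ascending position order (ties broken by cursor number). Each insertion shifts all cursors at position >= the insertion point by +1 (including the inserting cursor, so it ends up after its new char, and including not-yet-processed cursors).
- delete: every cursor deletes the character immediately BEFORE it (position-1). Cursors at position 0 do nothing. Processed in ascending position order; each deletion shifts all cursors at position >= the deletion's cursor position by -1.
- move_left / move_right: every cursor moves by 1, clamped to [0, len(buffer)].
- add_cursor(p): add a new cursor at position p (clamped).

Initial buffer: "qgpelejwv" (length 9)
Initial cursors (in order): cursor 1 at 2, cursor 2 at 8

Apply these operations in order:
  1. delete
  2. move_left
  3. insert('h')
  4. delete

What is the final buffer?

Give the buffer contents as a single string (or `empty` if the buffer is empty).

After op 1 (delete): buffer="qpelejv" (len 7), cursors c1@1 c2@6, authorship .......
After op 2 (move_left): buffer="qpelejv" (len 7), cursors c1@0 c2@5, authorship .......
After op 3 (insert('h')): buffer="hqpelehjv" (len 9), cursors c1@1 c2@7, authorship 1.....2..
After op 4 (delete): buffer="qpelejv" (len 7), cursors c1@0 c2@5, authorship .......

Answer: qpelejv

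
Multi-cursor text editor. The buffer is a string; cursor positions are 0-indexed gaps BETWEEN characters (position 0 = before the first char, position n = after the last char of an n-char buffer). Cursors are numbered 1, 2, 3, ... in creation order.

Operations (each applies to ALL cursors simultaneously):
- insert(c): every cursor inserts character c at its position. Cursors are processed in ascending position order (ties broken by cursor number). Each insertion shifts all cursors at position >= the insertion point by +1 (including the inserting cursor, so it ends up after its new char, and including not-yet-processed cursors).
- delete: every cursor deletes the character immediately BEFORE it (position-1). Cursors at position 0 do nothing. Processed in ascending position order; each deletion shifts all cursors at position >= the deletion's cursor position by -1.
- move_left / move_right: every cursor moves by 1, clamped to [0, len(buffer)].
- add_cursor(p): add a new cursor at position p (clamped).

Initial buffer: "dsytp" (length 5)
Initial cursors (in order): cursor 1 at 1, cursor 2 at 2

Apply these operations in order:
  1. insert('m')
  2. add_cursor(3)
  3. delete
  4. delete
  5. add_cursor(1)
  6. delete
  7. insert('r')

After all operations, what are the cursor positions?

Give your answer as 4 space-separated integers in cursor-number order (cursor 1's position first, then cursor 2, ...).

After op 1 (insert('m')): buffer="dmsmytp" (len 7), cursors c1@2 c2@4, authorship .1.2...
After op 2 (add_cursor(3)): buffer="dmsmytp" (len 7), cursors c1@2 c3@3 c2@4, authorship .1.2...
After op 3 (delete): buffer="dytp" (len 4), cursors c1@1 c2@1 c3@1, authorship ....
After op 4 (delete): buffer="ytp" (len 3), cursors c1@0 c2@0 c3@0, authorship ...
After op 5 (add_cursor(1)): buffer="ytp" (len 3), cursors c1@0 c2@0 c3@0 c4@1, authorship ...
After op 6 (delete): buffer="tp" (len 2), cursors c1@0 c2@0 c3@0 c4@0, authorship ..
After op 7 (insert('r')): buffer="rrrrtp" (len 6), cursors c1@4 c2@4 c3@4 c4@4, authorship 1234..

Answer: 4 4 4 4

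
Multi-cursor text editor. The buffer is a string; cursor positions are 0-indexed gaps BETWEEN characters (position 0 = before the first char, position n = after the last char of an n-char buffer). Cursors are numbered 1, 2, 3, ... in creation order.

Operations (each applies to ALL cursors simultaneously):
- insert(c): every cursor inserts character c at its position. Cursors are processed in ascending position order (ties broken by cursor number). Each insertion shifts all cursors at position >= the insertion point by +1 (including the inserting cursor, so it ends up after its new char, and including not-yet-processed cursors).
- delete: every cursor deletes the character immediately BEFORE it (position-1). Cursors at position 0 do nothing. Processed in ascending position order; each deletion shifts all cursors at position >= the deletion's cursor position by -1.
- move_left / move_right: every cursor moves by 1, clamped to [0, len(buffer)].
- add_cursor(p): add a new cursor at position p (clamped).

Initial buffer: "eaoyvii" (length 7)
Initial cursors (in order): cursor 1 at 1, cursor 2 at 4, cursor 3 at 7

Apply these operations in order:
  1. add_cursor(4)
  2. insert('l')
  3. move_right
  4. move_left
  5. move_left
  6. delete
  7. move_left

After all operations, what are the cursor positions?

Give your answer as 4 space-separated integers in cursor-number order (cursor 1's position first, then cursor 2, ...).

After op 1 (add_cursor(4)): buffer="eaoyvii" (len 7), cursors c1@1 c2@4 c4@4 c3@7, authorship .......
After op 2 (insert('l')): buffer="elaoyllviil" (len 11), cursors c1@2 c2@7 c4@7 c3@11, authorship .1...24...3
After op 3 (move_right): buffer="elaoyllviil" (len 11), cursors c1@3 c2@8 c4@8 c3@11, authorship .1...24...3
After op 4 (move_left): buffer="elaoyllviil" (len 11), cursors c1@2 c2@7 c4@7 c3@10, authorship .1...24...3
After op 5 (move_left): buffer="elaoyllviil" (len 11), cursors c1@1 c2@6 c4@6 c3@9, authorship .1...24...3
After op 6 (delete): buffer="laolvil" (len 7), cursors c1@0 c2@3 c4@3 c3@5, authorship 1..4..3
After op 7 (move_left): buffer="laolvil" (len 7), cursors c1@0 c2@2 c4@2 c3@4, authorship 1..4..3

Answer: 0 2 4 2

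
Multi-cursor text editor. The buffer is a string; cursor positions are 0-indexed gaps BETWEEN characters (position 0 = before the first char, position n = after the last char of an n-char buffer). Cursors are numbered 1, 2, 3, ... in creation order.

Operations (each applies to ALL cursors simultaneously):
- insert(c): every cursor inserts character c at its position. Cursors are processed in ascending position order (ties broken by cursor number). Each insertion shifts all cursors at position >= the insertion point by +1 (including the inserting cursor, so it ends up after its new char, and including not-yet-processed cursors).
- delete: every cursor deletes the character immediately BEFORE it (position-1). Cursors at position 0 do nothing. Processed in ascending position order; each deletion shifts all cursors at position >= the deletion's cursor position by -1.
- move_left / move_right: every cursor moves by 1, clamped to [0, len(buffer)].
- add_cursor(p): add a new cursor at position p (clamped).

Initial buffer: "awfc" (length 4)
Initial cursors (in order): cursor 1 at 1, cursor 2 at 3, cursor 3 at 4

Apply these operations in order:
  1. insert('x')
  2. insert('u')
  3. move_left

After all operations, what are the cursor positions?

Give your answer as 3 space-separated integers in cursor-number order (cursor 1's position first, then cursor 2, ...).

After op 1 (insert('x')): buffer="axwfxcx" (len 7), cursors c1@2 c2@5 c3@7, authorship .1..2.3
After op 2 (insert('u')): buffer="axuwfxucxu" (len 10), cursors c1@3 c2@7 c3@10, authorship .11..22.33
After op 3 (move_left): buffer="axuwfxucxu" (len 10), cursors c1@2 c2@6 c3@9, authorship .11..22.33

Answer: 2 6 9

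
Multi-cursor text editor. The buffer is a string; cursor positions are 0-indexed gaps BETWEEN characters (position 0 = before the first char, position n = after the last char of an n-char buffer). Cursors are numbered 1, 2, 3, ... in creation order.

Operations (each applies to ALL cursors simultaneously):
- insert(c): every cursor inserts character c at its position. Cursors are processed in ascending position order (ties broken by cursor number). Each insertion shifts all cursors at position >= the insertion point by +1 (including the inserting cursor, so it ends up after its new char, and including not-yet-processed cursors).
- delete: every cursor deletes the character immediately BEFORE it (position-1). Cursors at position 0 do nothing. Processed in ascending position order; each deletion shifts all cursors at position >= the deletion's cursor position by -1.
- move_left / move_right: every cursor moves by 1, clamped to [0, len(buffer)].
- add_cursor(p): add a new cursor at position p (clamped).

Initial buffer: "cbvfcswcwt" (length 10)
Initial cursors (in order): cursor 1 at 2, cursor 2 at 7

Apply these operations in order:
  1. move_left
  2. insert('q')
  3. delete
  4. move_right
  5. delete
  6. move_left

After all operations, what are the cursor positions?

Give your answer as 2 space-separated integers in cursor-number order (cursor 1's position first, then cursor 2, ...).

After op 1 (move_left): buffer="cbvfcswcwt" (len 10), cursors c1@1 c2@6, authorship ..........
After op 2 (insert('q')): buffer="cqbvfcsqwcwt" (len 12), cursors c1@2 c2@8, authorship .1.....2....
After op 3 (delete): buffer="cbvfcswcwt" (len 10), cursors c1@1 c2@6, authorship ..........
After op 4 (move_right): buffer="cbvfcswcwt" (len 10), cursors c1@2 c2@7, authorship ..........
After op 5 (delete): buffer="cvfcscwt" (len 8), cursors c1@1 c2@5, authorship ........
After op 6 (move_left): buffer="cvfcscwt" (len 8), cursors c1@0 c2@4, authorship ........

Answer: 0 4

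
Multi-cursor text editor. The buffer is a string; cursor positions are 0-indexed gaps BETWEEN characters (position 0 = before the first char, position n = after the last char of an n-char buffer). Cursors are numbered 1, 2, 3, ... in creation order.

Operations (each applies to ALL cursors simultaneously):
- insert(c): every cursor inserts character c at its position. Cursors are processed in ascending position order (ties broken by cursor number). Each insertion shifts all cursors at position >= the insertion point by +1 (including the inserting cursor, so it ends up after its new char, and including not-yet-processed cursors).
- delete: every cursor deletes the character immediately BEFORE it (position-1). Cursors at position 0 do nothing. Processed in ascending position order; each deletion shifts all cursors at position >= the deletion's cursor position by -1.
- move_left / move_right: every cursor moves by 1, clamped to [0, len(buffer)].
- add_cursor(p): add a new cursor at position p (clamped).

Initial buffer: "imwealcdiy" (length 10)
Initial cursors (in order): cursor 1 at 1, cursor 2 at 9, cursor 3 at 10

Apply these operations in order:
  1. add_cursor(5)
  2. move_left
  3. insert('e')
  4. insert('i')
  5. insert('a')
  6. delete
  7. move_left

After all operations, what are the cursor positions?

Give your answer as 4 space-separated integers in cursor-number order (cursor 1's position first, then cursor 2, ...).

Answer: 1 13 16 7

Derivation:
After op 1 (add_cursor(5)): buffer="imwealcdiy" (len 10), cursors c1@1 c4@5 c2@9 c3@10, authorship ..........
After op 2 (move_left): buffer="imwealcdiy" (len 10), cursors c1@0 c4@4 c2@8 c3@9, authorship ..........
After op 3 (insert('e')): buffer="eimweealcdeiey" (len 14), cursors c1@1 c4@6 c2@11 c3@13, authorship 1....4....2.3.
After op 4 (insert('i')): buffer="eiimweeialcdeiieiy" (len 18), cursors c1@2 c4@8 c2@14 c3@17, authorship 11....44....22.33.
After op 5 (insert('a')): buffer="eiaimweeiaalcdeiaieiay" (len 22), cursors c1@3 c4@10 c2@17 c3@21, authorship 111....444....222.333.
After op 6 (delete): buffer="eiimweeialcdeiieiy" (len 18), cursors c1@2 c4@8 c2@14 c3@17, authorship 11....44....22.33.
After op 7 (move_left): buffer="eiimweeialcdeiieiy" (len 18), cursors c1@1 c4@7 c2@13 c3@16, authorship 11....44....22.33.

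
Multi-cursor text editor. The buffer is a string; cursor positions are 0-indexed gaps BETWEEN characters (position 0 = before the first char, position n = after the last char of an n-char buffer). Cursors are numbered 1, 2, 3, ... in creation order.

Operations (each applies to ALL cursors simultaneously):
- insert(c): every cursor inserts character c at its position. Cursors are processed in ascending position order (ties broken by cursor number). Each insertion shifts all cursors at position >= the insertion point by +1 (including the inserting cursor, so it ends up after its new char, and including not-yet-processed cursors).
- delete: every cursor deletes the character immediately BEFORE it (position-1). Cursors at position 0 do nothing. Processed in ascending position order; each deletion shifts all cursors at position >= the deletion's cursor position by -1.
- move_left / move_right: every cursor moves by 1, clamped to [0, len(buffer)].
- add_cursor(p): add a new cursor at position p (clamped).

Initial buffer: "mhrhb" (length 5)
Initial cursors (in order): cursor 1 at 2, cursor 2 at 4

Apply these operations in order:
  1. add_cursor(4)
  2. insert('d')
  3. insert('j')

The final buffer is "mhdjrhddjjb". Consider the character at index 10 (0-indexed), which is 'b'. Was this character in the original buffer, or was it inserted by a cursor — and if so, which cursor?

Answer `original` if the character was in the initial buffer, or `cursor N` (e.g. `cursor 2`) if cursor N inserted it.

After op 1 (add_cursor(4)): buffer="mhrhb" (len 5), cursors c1@2 c2@4 c3@4, authorship .....
After op 2 (insert('d')): buffer="mhdrhddb" (len 8), cursors c1@3 c2@7 c3@7, authorship ..1..23.
After op 3 (insert('j')): buffer="mhdjrhddjjb" (len 11), cursors c1@4 c2@10 c3@10, authorship ..11..2323.
Authorship (.=original, N=cursor N): . . 1 1 . . 2 3 2 3 .
Index 10: author = original

Answer: original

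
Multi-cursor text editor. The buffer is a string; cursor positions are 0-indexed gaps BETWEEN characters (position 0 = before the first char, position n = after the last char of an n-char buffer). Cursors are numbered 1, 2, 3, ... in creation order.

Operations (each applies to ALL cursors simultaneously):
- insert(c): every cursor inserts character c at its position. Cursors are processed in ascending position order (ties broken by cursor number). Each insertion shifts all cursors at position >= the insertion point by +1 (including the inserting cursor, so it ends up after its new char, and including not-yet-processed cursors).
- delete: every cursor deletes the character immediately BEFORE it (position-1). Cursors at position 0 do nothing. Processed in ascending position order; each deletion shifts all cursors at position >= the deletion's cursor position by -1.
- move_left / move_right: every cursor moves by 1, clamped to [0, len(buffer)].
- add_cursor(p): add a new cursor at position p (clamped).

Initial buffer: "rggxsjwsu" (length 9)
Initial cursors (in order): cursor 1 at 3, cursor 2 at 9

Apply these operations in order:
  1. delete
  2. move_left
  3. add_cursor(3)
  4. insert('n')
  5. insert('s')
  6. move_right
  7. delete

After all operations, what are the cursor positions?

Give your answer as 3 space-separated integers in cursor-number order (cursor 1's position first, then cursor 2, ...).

After op 1 (delete): buffer="rgxsjws" (len 7), cursors c1@2 c2@7, authorship .......
After op 2 (move_left): buffer="rgxsjws" (len 7), cursors c1@1 c2@6, authorship .......
After op 3 (add_cursor(3)): buffer="rgxsjws" (len 7), cursors c1@1 c3@3 c2@6, authorship .......
After op 4 (insert('n')): buffer="rngxnsjwns" (len 10), cursors c1@2 c3@5 c2@9, authorship .1..3...2.
After op 5 (insert('s')): buffer="rnsgxnssjwnss" (len 13), cursors c1@3 c3@7 c2@12, authorship .11..33...22.
After op 6 (move_right): buffer="rnsgxnssjwnss" (len 13), cursors c1@4 c3@8 c2@13, authorship .11..33...22.
After op 7 (delete): buffer="rnsxnsjwns" (len 10), cursors c1@3 c3@6 c2@10, authorship .11.33..22

Answer: 3 10 6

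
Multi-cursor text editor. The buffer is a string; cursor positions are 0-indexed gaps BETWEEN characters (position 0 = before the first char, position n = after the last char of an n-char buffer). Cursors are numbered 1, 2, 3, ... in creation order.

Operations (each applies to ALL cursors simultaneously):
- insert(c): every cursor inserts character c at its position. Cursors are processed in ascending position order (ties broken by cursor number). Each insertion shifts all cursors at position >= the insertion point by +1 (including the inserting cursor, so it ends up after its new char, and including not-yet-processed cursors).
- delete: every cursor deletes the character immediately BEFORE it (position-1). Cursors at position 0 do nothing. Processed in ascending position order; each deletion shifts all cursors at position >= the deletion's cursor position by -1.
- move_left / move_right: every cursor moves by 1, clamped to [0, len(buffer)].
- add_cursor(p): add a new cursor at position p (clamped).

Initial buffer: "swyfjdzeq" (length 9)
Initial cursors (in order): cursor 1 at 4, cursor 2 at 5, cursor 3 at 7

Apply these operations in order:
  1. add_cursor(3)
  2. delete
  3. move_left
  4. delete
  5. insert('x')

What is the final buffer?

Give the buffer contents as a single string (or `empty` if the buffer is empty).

After op 1 (add_cursor(3)): buffer="swyfjdzeq" (len 9), cursors c4@3 c1@4 c2@5 c3@7, authorship .........
After op 2 (delete): buffer="swdeq" (len 5), cursors c1@2 c2@2 c4@2 c3@3, authorship .....
After op 3 (move_left): buffer="swdeq" (len 5), cursors c1@1 c2@1 c4@1 c3@2, authorship .....
After op 4 (delete): buffer="deq" (len 3), cursors c1@0 c2@0 c3@0 c4@0, authorship ...
After op 5 (insert('x')): buffer="xxxxdeq" (len 7), cursors c1@4 c2@4 c3@4 c4@4, authorship 1234...

Answer: xxxxdeq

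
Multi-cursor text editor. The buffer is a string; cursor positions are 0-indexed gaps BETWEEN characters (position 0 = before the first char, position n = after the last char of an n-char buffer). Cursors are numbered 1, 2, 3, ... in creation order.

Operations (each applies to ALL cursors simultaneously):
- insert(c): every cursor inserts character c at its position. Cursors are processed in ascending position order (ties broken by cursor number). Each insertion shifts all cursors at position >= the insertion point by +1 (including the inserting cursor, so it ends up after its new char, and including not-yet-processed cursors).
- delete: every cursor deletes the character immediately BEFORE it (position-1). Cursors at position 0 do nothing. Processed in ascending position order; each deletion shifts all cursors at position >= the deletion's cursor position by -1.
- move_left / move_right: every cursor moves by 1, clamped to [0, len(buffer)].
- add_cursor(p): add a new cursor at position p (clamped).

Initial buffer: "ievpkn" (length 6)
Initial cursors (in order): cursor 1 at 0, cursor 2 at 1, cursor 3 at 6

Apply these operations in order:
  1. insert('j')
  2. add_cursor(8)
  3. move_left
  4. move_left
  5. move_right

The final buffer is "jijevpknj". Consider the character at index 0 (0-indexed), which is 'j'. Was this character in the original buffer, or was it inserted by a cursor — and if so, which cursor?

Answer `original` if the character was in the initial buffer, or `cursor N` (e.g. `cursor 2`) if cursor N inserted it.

After op 1 (insert('j')): buffer="jijevpknj" (len 9), cursors c1@1 c2@3 c3@9, authorship 1.2.....3
After op 2 (add_cursor(8)): buffer="jijevpknj" (len 9), cursors c1@1 c2@3 c4@8 c3@9, authorship 1.2.....3
After op 3 (move_left): buffer="jijevpknj" (len 9), cursors c1@0 c2@2 c4@7 c3@8, authorship 1.2.....3
After op 4 (move_left): buffer="jijevpknj" (len 9), cursors c1@0 c2@1 c4@6 c3@7, authorship 1.2.....3
After op 5 (move_right): buffer="jijevpknj" (len 9), cursors c1@1 c2@2 c4@7 c3@8, authorship 1.2.....3
Authorship (.=original, N=cursor N): 1 . 2 . . . . . 3
Index 0: author = 1

Answer: cursor 1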